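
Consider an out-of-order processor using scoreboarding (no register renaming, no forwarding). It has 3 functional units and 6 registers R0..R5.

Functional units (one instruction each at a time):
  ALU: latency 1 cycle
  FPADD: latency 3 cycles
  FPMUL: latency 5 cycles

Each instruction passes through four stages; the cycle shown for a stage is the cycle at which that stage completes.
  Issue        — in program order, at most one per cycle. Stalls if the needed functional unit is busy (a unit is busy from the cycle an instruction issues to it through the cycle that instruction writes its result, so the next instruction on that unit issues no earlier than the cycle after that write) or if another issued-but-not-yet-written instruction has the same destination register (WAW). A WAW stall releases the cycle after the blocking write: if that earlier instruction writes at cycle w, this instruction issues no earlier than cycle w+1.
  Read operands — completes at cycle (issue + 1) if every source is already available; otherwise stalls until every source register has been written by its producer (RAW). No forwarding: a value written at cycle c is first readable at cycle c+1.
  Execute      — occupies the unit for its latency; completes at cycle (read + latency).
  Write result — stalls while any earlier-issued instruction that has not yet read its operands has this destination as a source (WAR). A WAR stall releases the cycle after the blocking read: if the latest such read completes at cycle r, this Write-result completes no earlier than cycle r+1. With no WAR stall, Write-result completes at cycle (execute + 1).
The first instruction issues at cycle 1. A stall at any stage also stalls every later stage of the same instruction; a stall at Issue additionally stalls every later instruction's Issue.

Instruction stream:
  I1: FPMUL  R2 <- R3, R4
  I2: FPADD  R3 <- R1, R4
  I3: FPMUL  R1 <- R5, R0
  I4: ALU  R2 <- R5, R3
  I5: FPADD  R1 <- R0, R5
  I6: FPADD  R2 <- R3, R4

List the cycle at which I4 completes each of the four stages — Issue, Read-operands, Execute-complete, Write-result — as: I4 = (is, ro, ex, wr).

c1: I1 dispatched to FPMUL
c2: I1 operands ready, I2 dispatched to FPADD
c3: I2 operands ready
c6: I2 complete
c7: I1 complete, R3←I2
c8: R2←I1
c9: I3 dispatched to FPMUL
c10: I3 operands ready, I4 dispatched to ALU
c11: I4 operands ready
c12: I4 complete
c13: R2←I4
c15: I3 complete
c16: R1←I3
c17: I5 dispatched to FPADD
c18: I5 operands ready
c21: I5 complete
c22: R1←I5
c23: I6 dispatched to FPADD
c24: I6 operands ready
c27: I6 complete
c28: R2←I6

I4 = (10, 11, 12, 13)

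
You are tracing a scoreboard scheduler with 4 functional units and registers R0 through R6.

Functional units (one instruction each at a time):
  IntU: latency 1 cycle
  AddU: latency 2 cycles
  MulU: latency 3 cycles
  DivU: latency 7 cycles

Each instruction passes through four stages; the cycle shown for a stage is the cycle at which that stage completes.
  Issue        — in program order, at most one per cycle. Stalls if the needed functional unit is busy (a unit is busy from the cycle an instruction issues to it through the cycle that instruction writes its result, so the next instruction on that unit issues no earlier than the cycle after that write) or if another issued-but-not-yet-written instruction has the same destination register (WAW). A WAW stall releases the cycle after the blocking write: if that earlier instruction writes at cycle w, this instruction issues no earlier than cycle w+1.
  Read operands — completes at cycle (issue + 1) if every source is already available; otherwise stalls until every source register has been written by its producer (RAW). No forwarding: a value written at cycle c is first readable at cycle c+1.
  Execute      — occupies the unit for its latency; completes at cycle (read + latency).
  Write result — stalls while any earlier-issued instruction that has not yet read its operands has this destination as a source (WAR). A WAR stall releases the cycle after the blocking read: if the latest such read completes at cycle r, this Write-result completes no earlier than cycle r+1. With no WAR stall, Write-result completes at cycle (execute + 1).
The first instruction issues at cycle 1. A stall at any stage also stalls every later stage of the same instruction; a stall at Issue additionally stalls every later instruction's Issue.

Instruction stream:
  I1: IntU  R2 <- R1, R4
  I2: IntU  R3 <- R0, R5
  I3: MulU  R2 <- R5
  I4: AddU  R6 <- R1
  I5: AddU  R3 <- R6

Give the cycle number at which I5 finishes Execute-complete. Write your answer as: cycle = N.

[1] I1 dispatched to IntU
[2] I1 operands ready
[3] I1 complete
[4] R2←I1
[5] I2 dispatched to IntU
[6] I2 operands ready; I3 dispatched to MulU
[7] I2 complete; I3 operands ready; I4 dispatched to AddU
[8] R3←I2; I4 operands ready
[10] I3 complete; I4 complete
[11] R2←I3; R6←I4
[12] I5 dispatched to AddU
[13] I5 operands ready
[15] I5 complete
[16] R3←I5

cycle = 15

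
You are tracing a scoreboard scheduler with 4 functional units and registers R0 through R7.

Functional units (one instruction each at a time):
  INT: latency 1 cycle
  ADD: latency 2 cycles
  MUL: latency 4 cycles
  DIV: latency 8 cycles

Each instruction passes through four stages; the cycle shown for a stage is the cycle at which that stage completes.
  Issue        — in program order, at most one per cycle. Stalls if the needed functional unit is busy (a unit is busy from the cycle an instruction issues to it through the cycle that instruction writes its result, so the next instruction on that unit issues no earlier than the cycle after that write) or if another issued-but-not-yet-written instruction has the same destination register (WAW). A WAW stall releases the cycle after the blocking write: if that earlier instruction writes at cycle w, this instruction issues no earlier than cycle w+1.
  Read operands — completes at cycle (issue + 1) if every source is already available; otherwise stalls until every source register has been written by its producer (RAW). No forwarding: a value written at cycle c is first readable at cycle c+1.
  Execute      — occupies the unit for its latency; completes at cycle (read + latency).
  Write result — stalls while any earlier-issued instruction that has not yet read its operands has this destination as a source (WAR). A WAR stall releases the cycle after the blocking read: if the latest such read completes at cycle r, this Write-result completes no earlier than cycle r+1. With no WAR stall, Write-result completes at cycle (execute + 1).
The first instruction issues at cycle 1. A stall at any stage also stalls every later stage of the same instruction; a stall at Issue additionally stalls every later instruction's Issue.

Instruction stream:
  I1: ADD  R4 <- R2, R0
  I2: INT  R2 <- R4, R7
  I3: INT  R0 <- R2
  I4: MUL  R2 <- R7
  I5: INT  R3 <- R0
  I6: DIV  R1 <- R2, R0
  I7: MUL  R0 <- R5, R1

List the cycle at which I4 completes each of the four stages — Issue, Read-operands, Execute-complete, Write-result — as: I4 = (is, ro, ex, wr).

1) issue 1, read 2, done 4, write 5
2) issue 2, read 6, done 7, write 8  <RAW R4: wait I1 write@5>
3) issue 9, read 10, done 11, write 12  <struct: INT busy until I2 writes@8>
4) issue 10, read 11, done 15, write 16
5) issue 13, read 14, done 15, write 16  <struct: INT busy until I3 writes@12>
6) issue 14, read 17, done 25, write 26  <RAW R2: wait I4 write@16>
7) issue 17, read 27, done 31, write 32  <struct: MUL busy until I4 writes@16 / RAW R1: wait I6 write@26>

I4 = (10, 11, 15, 16)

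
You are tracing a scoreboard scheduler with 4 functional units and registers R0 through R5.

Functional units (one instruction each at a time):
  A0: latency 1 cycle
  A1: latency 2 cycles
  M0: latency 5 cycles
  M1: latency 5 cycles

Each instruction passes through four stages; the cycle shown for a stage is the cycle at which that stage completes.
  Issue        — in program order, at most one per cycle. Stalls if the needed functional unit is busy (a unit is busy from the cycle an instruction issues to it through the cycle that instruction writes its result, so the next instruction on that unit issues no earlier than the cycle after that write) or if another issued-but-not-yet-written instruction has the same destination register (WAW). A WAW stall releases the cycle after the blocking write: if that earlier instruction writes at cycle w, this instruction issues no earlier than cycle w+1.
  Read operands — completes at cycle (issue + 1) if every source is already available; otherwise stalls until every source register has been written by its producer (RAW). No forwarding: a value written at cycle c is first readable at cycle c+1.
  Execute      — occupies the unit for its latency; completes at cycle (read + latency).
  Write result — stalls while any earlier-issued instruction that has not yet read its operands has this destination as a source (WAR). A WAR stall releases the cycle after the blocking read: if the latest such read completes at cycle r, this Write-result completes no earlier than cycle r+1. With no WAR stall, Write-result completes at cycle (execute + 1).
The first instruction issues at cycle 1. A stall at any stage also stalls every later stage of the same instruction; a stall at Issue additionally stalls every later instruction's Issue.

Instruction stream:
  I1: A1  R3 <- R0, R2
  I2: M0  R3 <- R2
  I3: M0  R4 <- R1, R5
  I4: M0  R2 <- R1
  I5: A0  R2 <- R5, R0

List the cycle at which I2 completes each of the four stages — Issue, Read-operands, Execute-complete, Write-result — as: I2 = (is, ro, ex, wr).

I2 = (6, 7, 12, 13)

I1  is:1  ro:2  ex:4  wr:5
I2  is:6  ro:7  ex:12  wr:13  — WAW R3: wait I1 write@5
I3  is:14  ro:15  ex:20  wr:21  — struct: M0 busy until I2 writes@13
I4  is:22  ro:23  ex:28  wr:29  — struct: M0 busy until I3 writes@21
I5  is:30  ro:31  ex:32  wr:33  — WAW R2: wait I4 write@29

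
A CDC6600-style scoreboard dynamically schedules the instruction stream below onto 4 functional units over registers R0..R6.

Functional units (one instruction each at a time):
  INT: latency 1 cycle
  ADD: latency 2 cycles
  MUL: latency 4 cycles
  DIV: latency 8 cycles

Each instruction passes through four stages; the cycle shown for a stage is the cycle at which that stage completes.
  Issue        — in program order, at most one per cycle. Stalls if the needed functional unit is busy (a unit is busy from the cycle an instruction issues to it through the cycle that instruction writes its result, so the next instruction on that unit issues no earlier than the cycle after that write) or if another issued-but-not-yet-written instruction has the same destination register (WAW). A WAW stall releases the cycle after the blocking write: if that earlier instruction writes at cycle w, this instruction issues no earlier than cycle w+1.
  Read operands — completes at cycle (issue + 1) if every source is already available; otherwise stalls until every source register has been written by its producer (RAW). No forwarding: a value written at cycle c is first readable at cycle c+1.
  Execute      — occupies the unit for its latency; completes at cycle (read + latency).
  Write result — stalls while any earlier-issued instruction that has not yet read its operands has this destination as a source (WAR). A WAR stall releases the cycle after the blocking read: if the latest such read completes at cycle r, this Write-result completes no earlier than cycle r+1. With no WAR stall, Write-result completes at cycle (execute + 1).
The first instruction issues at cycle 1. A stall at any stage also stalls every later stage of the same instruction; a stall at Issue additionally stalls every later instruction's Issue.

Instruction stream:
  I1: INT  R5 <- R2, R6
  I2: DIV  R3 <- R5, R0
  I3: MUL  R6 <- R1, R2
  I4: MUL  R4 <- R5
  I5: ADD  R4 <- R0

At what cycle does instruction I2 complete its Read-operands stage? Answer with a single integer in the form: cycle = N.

c1: I1 issues→INT
c2: I1 reads; I2 issues→DIV
c3: I1 exec-done; I3 issues→MUL
c4: I1 writes R5; I3 reads
c5: I2 reads
c8: I3 exec-done
c9: I3 writes R6
c10: I4 issues→MUL
c11: I4 reads
c13: I2 exec-done
c14: I2 writes R3
c15: I4 exec-done
c16: I4 writes R4
c17: I5 issues→ADD
c18: I5 reads
c20: I5 exec-done
c21: I5 writes R4

cycle = 5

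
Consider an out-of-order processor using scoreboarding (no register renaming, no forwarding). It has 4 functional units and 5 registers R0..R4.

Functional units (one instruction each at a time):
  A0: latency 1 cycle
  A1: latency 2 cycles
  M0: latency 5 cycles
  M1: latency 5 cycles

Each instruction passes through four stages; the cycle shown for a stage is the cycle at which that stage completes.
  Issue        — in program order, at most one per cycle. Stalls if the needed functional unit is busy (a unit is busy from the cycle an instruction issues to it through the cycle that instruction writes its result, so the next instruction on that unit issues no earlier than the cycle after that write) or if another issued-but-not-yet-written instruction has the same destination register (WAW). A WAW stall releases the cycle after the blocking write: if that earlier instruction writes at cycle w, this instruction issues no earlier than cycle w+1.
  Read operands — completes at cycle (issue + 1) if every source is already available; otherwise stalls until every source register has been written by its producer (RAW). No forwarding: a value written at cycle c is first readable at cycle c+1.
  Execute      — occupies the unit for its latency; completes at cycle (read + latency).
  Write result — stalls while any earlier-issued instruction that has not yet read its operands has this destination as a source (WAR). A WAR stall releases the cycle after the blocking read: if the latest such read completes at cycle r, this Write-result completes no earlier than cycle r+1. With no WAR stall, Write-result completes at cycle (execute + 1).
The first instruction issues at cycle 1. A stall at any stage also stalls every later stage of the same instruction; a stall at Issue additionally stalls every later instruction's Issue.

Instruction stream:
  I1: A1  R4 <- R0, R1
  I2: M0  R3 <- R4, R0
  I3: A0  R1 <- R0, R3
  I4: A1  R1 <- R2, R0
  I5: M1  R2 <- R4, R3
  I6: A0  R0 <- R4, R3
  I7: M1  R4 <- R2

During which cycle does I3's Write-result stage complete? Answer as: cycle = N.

I1  is:1  ro:2  ex:4  wr:5
I2  is:2  ro:6  ex:11  wr:12  — RAW R4: wait I1 write@5
I3  is:3  ro:13  ex:14  wr:15  — RAW R3: wait I2 write@12
I4  is:16  ro:17  ex:19  wr:20  — WAW R1: wait I3 write@15
I5  is:17  ro:18  ex:23  wr:24
I6  is:18  ro:19  ex:20  wr:21
I7  is:25  ro:26  ex:31  wr:32  — struct: M1 busy until I5 writes@24

cycle = 15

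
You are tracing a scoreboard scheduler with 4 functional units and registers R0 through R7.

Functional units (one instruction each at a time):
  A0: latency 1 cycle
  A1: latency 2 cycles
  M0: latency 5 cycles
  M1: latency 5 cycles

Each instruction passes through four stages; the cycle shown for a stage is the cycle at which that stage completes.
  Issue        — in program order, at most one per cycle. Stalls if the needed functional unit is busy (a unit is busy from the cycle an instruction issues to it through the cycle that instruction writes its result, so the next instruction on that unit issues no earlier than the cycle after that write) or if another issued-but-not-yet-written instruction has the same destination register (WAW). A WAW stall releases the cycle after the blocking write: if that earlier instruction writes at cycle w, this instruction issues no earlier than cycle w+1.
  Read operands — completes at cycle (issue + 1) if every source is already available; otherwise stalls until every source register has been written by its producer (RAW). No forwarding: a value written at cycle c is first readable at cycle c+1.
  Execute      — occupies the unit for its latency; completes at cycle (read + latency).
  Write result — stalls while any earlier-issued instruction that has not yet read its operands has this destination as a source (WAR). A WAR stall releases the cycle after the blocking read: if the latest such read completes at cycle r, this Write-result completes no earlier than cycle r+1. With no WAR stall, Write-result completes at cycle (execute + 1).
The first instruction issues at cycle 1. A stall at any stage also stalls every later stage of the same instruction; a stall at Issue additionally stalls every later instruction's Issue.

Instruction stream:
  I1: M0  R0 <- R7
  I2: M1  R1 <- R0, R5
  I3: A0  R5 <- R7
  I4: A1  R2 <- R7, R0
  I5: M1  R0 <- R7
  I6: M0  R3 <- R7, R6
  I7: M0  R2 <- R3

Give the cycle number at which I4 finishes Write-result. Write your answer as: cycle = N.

  I1 | 1 | 2 | 7 | 8
  I2 | 2 | 9 | 14 | 15   RAW R0: wait I1 write@8
  I3 | 3 | 4 | 5 | 10   WAR R5: wait I2 read@9
  I4 | 4 | 9 | 11 | 12   RAW R0: wait I1 write@8
  I5 | 16 | 17 | 22 | 23   struct: M1 busy until I2 writes@15
  I6 | 17 | 18 | 23 | 24
  I7 | 25 | 26 | 31 | 32   struct: M0 busy until I6 writes@24

cycle = 12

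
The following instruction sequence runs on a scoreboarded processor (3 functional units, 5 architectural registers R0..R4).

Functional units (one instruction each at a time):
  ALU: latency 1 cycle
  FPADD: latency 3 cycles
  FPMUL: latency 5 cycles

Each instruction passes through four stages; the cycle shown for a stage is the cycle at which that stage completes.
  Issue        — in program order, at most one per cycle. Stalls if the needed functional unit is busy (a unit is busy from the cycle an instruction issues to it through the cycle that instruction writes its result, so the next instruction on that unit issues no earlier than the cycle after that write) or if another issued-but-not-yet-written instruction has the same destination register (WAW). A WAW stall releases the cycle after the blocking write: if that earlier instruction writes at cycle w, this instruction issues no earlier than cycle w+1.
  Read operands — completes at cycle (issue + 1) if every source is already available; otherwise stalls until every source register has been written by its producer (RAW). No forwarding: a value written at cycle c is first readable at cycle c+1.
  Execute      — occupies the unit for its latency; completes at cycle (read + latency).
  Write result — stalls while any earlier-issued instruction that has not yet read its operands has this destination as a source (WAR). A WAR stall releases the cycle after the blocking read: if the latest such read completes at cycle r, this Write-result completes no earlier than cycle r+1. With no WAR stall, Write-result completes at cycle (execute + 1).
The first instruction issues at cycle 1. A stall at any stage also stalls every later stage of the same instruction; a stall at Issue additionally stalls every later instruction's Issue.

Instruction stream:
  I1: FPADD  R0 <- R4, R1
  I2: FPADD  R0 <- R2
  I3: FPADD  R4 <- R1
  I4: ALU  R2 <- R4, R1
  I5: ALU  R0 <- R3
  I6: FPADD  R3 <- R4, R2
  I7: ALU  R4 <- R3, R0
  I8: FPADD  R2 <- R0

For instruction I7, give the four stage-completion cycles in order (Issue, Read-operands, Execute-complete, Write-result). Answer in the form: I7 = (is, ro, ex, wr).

I7 = (26, 29, 30, 31)

c1: I1→FPADD
c2: I1 RO
c5: I1 EX
c6: I1 WR R0
c7: I2→FPADD
c8: I2 RO
c11: I2 EX
c12: I2 WR R0
c13: I3→FPADD
c14: I3 RO | I4→ALU
c17: I3 EX
c18: I3 WR R4
c19: I4 RO
c20: I4 EX
c21: I4 WR R2
c22: I5→ALU
c23: I5 RO | I6→FPADD
c24: I5 EX | I6 RO
c25: I5 WR R0
c26: I7→ALU
c27: I6 EX
c28: I6 WR R3
c29: I7 RO | I8→FPADD
c30: I7 EX | I8 RO
c31: I7 WR R4
c33: I8 EX
c34: I8 WR R2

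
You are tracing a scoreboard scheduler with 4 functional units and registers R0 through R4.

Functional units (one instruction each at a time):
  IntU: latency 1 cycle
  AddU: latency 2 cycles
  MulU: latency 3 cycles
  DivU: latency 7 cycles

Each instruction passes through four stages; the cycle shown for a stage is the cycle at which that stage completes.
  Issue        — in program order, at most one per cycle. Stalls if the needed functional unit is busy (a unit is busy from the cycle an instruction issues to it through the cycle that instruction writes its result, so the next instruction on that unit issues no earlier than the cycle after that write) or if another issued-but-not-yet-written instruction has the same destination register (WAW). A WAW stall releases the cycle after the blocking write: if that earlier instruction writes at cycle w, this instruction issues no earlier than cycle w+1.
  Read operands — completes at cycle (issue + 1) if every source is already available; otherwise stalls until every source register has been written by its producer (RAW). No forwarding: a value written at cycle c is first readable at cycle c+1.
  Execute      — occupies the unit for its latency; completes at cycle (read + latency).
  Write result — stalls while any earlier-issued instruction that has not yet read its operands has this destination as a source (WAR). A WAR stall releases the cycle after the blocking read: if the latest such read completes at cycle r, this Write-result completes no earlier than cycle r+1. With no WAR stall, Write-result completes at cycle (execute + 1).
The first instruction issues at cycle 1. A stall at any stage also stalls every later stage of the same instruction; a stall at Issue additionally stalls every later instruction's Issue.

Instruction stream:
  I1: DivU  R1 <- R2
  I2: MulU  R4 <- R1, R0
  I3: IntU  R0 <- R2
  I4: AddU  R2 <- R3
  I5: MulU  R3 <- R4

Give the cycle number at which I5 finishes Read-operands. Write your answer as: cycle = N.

cycle = 17

I1 -> (1, 2, 9, 10)
I2 -> (2, 11, 14, 15)  // RAW R1: wait I1 write@10
I3 -> (3, 4, 5, 12)  // WAR R0: wait I2 read@11
I4 -> (4, 5, 7, 8)
I5 -> (16, 17, 20, 21)  // struct: MulU busy until I2 writes@15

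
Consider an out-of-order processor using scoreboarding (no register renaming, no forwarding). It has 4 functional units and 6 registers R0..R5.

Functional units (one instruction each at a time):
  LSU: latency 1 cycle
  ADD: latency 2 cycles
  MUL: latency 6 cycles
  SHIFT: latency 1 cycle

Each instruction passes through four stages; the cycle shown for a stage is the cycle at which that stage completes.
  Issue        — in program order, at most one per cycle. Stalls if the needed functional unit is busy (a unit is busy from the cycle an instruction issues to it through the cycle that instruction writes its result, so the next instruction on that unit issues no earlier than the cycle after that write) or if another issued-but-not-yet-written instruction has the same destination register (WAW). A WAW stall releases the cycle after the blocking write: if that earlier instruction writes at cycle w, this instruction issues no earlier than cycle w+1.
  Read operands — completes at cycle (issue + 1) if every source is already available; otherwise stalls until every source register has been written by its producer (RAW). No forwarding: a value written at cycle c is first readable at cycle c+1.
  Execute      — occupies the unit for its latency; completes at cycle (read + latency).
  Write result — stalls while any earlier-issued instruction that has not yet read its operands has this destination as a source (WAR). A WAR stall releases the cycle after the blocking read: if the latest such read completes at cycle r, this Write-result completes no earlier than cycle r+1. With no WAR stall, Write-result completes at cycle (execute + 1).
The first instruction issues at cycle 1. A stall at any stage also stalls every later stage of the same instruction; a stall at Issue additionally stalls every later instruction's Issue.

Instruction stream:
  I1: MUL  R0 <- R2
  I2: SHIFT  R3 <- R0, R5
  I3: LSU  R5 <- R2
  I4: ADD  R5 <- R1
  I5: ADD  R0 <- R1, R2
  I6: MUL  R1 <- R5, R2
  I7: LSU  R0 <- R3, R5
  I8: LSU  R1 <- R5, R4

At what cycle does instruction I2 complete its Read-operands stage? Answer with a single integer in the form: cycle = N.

cycle = 10

[1] issue I1 (MUL)
[2] I1 read-ops, issue I2 (SHIFT)
[3] issue I3 (LSU)
[4] I3 read-ops
[5] I3 finished on LSU
[8] I1 finished on MUL
[9] I1→R0
[10] I2 read-ops
[11] I2 finished on SHIFT, I3→R5
[12] I2→R3, issue I4 (ADD)
[13] I4 read-ops
[15] I4 finished on ADD
[16] I4→R5
[17] issue I5 (ADD)
[18] I5 read-ops, issue I6 (MUL)
[19] I6 read-ops
[20] I5 finished on ADD
[21] I5→R0
[22] issue I7 (LSU)
[23] I7 read-ops
[24] I7 finished on LSU
[25] I6 finished on MUL, I7→R0
[26] I6→R1
[27] issue I8 (LSU)
[28] I8 read-ops
[29] I8 finished on LSU
[30] I8→R1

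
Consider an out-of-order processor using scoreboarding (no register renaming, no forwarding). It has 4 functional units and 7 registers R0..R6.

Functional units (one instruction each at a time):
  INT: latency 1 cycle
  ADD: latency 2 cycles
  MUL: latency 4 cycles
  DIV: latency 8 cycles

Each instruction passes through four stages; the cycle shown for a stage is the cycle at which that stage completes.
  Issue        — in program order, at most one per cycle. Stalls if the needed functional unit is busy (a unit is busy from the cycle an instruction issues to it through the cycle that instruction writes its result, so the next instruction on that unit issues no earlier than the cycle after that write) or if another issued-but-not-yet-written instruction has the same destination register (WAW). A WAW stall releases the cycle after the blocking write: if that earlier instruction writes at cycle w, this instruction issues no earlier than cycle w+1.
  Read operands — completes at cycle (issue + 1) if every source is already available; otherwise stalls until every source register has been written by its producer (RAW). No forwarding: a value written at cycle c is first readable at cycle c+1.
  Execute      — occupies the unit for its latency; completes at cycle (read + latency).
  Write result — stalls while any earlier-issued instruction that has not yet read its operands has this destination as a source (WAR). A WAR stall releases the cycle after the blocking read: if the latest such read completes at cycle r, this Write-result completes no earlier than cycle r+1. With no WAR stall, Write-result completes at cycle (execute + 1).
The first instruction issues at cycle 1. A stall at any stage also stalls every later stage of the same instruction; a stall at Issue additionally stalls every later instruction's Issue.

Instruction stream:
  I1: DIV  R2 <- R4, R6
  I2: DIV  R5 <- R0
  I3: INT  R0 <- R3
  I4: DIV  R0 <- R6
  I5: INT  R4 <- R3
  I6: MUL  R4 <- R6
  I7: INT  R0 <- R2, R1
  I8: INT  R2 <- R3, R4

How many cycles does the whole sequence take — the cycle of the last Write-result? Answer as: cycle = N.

cycle = 41

I1  is:1  ro:2  ex:10  wr:11
I2  is:12  ro:13  ex:21  wr:22  — struct: DIV busy until I1 writes@11
I3  is:13  ro:14  ex:15  wr:16
I4  is:23  ro:24  ex:32  wr:33  — struct: DIV busy until I2 writes@22
I5  is:24  ro:25  ex:26  wr:27
I6  is:28  ro:29  ex:33  wr:34  — WAW R4: wait I5 write@27
I7  is:34  ro:35  ex:36  wr:37  — WAW R0: wait I4 write@33
I8  is:38  ro:39  ex:40  wr:41  — struct: INT busy until I7 writes@37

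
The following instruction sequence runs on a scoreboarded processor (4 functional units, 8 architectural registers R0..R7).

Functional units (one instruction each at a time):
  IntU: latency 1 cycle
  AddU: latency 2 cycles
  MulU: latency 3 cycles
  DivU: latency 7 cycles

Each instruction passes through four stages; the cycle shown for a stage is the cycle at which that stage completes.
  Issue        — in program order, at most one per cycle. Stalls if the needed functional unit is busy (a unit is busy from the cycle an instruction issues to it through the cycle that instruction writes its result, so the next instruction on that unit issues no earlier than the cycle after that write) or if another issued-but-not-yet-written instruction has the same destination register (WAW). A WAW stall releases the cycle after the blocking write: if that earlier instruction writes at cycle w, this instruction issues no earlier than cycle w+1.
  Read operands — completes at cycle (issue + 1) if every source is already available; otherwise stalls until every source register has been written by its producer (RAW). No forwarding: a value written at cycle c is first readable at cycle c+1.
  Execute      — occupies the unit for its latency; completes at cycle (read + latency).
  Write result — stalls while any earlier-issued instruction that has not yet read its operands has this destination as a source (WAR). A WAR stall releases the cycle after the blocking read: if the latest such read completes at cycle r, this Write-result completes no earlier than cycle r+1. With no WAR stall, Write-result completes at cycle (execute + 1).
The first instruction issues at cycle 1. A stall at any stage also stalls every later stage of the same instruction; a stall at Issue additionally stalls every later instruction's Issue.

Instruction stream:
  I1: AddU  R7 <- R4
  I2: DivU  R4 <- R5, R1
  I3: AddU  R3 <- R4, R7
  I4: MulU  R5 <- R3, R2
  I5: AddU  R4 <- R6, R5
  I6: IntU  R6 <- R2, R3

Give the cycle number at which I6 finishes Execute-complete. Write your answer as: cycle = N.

cycle = 19

[1] issue I1 (AddU)
[2] I1 read-ops, issue I2 (DivU)
[3] I2 read-ops
[4] I1 finished on AddU
[5] I1→R7
[6] issue I3 (AddU)
[7] issue I4 (MulU)
[10] I2 finished on DivU
[11] I2→R4
[12] I3 read-ops
[14] I3 finished on AddU
[15] I3→R3
[16] I4 read-ops, issue I5 (AddU)
[17] issue I6 (IntU)
[18] I6 read-ops
[19] I4 finished on MulU, I6 finished on IntU
[20] I4→R5
[21] I5 read-ops
[22] I6→R6
[23] I5 finished on AddU
[24] I5→R4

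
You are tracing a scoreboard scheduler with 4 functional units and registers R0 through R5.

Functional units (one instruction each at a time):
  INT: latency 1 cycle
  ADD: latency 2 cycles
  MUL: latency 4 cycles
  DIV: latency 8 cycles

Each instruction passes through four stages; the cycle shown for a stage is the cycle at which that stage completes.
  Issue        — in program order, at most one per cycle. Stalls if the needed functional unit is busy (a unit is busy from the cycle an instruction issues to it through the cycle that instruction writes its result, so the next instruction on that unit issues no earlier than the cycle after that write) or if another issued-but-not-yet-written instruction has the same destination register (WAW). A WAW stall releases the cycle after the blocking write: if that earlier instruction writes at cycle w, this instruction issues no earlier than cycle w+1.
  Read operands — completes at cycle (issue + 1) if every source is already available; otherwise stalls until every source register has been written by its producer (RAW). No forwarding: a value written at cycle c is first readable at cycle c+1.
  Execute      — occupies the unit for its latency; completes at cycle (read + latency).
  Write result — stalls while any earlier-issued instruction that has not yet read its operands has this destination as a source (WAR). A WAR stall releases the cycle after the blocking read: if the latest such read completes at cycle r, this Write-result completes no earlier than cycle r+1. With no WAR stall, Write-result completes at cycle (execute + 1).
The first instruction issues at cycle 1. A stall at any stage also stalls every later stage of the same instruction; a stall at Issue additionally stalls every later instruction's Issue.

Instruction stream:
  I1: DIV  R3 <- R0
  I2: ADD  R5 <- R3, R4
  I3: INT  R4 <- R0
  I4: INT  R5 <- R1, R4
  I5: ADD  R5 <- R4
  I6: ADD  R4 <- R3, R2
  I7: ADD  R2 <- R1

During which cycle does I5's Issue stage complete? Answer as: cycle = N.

cycle 1: I1→DIV
cycle 2: I1 RO | I2→ADD
cycle 3: I3→INT
cycle 4: I3 RO
cycle 5: I3 EX
cycle 10: I1 EX
cycle 11: I1 WR R3
cycle 12: I2 RO
cycle 13: I3 WR R4
cycle 14: I2 EX
cycle 15: I2 WR R5
cycle 16: I4→INT
cycle 17: I4 RO
cycle 18: I4 EX
cycle 19: I4 WR R5
cycle 20: I5→ADD
cycle 21: I5 RO
cycle 23: I5 EX
cycle 24: I5 WR R5
cycle 25: I6→ADD
cycle 26: I6 RO
cycle 28: I6 EX
cycle 29: I6 WR R4
cycle 30: I7→ADD
cycle 31: I7 RO
cycle 33: I7 EX
cycle 34: I7 WR R2

cycle = 20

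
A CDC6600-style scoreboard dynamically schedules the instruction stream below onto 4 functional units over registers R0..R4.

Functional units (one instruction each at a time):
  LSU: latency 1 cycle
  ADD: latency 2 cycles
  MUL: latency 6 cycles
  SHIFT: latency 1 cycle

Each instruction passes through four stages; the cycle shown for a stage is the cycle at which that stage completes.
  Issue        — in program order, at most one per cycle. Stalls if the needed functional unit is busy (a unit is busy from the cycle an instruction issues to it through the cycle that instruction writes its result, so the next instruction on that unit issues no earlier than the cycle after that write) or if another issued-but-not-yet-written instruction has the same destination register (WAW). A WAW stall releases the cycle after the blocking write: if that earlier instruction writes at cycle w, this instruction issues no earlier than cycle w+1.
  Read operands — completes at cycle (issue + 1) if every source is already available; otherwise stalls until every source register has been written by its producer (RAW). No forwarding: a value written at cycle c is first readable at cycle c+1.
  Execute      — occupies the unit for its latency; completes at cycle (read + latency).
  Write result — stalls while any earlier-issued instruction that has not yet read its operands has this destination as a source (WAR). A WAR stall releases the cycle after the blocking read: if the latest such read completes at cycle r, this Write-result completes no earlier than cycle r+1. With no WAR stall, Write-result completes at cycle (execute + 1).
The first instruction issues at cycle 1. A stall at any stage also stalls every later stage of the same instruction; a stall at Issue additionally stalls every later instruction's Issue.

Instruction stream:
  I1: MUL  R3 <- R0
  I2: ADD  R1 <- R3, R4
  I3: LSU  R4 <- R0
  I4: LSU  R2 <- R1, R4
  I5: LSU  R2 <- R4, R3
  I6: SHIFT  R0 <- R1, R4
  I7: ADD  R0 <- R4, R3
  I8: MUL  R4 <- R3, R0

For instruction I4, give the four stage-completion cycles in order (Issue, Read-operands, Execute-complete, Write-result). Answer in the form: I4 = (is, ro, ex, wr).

I4 = (12, 14, 15, 16)

t=1  I1 issues→MUL
t=2  I1 reads; I2 issues→ADD
t=3  I3 issues→LSU
t=4  I3 reads
t=5  I3 exec-done
t=8  I1 exec-done
t=9  I1 writes R3
t=10  I2 reads
t=11  I3 writes R4
t=12  I2 exec-done; I4 issues→LSU
t=13  I2 writes R1
t=14  I4 reads
t=15  I4 exec-done
t=16  I4 writes R2
t=17  I5 issues→LSU
t=18  I5 reads; I6 issues→SHIFT
t=19  I5 exec-done; I6 reads
t=20  I5 writes R2; I6 exec-done
t=21  I6 writes R0
t=22  I7 issues→ADD
t=23  I7 reads; I8 issues→MUL
t=25  I7 exec-done
t=26  I7 writes R0
t=27  I8 reads
t=33  I8 exec-done
t=34  I8 writes R4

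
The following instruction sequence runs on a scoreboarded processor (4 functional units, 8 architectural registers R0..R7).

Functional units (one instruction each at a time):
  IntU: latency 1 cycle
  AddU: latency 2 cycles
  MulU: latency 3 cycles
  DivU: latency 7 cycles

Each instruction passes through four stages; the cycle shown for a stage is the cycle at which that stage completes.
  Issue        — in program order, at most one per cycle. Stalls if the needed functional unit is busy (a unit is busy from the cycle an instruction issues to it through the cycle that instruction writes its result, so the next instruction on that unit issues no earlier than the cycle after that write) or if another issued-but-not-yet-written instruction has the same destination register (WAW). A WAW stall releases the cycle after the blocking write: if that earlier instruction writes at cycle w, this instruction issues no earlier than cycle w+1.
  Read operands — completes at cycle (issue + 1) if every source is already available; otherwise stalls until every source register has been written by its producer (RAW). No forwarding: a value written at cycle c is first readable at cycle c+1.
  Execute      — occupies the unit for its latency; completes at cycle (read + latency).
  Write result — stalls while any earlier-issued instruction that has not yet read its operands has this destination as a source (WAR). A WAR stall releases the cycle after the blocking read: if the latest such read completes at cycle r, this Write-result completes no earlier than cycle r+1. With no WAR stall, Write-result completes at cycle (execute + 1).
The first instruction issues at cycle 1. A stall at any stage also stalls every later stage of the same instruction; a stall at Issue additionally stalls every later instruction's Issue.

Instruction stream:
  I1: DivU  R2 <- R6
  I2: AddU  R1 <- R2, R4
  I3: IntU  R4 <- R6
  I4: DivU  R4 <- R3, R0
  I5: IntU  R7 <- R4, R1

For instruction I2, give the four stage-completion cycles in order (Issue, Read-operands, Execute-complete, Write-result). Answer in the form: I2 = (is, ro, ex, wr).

I2 = (2, 11, 13, 14)

t=1  issue I1 (DivU)
t=2  I1 read-ops, issue I2 (AddU)
t=3  issue I3 (IntU)
t=4  I3 read-ops
t=5  I3 finished on IntU
t=9  I1 finished on DivU
t=10  I1→R2
t=11  I2 read-ops
t=12  I3→R4
t=13  I2 finished on AddU, issue I4 (DivU)
t=14  I2→R1, I4 read-ops, issue I5 (IntU)
t=21  I4 finished on DivU
t=22  I4→R4
t=23  I5 read-ops
t=24  I5 finished on IntU
t=25  I5→R7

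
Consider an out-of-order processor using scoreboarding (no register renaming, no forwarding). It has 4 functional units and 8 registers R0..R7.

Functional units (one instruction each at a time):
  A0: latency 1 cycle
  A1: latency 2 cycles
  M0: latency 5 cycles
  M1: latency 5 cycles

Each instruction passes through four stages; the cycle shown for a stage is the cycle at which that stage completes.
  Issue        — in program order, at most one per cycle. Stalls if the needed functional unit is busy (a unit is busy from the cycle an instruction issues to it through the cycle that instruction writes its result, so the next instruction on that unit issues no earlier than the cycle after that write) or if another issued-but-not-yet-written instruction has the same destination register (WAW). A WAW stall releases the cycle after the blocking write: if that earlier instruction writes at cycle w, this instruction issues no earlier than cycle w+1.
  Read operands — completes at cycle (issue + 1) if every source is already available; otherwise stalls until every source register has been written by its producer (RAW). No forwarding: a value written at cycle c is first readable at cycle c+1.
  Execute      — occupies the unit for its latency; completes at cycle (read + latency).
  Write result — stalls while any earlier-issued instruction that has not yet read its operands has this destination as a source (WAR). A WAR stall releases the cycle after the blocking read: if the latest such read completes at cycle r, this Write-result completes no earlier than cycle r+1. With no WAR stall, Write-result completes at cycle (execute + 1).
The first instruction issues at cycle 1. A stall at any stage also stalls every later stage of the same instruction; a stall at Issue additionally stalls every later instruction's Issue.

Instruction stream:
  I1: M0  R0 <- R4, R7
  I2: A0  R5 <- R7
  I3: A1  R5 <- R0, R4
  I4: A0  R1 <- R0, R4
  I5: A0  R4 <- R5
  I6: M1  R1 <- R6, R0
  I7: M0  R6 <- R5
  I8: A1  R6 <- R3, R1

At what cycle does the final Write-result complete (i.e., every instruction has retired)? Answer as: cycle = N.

cycle = 26

c1: I1→M0
c2: I1 RO | I2→A0
c3: I2 RO
c4: I2 EX
c5: I2 WR R5
c6: I3→A1
c7: I1 EX | I4→A0
c8: I1 WR R0
c9: I3 RO | I4 RO
c10: I4 EX
c11: I3 EX | I4 WR R1
c12: I3 WR R5 | I5→A0
c13: I5 RO | I6→M1
c14: I5 EX | I6 RO | I7→M0
c15: I5 WR R4 | I7 RO
c19: I6 EX
c20: I6 WR R1 | I7 EX
c21: I7 WR R6
c22: I8→A1
c23: I8 RO
c25: I8 EX
c26: I8 WR R6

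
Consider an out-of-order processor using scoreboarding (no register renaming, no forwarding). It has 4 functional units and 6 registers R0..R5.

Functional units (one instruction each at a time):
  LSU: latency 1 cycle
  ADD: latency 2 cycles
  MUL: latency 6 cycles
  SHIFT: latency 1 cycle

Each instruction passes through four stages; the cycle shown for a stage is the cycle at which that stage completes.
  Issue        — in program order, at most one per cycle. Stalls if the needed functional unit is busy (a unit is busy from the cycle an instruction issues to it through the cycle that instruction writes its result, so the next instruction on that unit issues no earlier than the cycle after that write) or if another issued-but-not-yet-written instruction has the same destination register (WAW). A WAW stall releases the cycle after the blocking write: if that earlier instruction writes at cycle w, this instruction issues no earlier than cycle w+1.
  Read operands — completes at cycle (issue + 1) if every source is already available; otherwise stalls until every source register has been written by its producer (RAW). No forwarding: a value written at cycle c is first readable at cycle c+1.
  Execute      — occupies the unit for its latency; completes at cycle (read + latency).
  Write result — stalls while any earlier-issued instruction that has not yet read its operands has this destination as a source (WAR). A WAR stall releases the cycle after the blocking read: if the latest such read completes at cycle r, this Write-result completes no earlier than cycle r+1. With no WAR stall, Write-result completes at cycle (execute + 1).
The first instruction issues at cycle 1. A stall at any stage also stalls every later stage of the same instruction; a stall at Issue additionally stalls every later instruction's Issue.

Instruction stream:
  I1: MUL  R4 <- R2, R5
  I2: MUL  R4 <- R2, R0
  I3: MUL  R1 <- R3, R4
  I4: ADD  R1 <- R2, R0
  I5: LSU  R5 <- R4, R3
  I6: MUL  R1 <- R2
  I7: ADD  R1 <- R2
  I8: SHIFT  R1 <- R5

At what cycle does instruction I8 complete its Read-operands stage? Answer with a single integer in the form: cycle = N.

1) issue 1, read 2, done 8, write 9
2) issue 10, read 11, done 17, write 18  <struct: MUL busy until I1 writes@9>
3) issue 19, read 20, done 26, write 27  <struct: MUL busy until I2 writes@18>
4) issue 28, read 29, done 31, write 32  <WAW R1: wait I3 write@27>
5) issue 29, read 30, done 31, write 32
6) issue 33, read 34, done 40, write 41  <WAW R1: wait I4 write@32>
7) issue 42, read 43, done 45, write 46  <WAW R1: wait I6 write@41>
8) issue 47, read 48, done 49, write 50  <WAW R1: wait I7 write@46>

cycle = 48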